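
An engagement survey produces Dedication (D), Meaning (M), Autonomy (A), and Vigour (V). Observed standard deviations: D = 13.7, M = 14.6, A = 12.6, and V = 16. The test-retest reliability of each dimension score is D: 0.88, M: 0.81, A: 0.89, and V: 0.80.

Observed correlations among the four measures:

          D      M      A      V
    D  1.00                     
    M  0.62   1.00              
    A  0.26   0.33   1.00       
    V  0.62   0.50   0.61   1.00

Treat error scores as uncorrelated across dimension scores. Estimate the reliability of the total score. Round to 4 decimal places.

Var(D+M+A+V) = 13.7² + 14.6² + 12.6² + 16² + 2·[13.7·14.6·0.62 + 13.7·12.6·0.26 + 13.7·16·0.62 + 14.6·12.6·0.33 + 14.6·16·0.50 + 12.6·16·0.61] = 815.61 + 1210.56 = 2026.17.
Under uncorrelated errors the observed covariances equal the true-score covariances, so only the own-variance terms attenuate.
True-score variance = [13.7²·0.88 + 14.6²·0.81 + 12.6²·0.89 + 16²·0.80] + 1210.56 = 683.923 + 1210.56 = 1894.48.
Reliability = 1894.48 / 2026.17 = 0.9350.

0.9350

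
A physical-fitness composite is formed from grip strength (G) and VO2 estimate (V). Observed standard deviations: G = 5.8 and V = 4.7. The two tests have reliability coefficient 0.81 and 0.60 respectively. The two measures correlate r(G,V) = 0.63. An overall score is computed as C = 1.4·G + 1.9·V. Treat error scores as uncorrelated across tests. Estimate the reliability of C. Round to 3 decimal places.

0.813

Var(C) = 1.4²·5.8² + 1.9²·4.7² + 2·[2.66·5.8·4.7·0.63] = 145.679 + 91.3646 = 237.044.
Under uncorrelated errors the observed covariances equal the true-score covariances, so only the own-variance terms attenuate.
True-score variance = [1.4²·5.8²·0.81 + 1.9²·4.7²·0.60] + 91.3646 = 101.254 + 91.3646 = 192.618.
Reliability = 192.618 / 237.044 = 0.813.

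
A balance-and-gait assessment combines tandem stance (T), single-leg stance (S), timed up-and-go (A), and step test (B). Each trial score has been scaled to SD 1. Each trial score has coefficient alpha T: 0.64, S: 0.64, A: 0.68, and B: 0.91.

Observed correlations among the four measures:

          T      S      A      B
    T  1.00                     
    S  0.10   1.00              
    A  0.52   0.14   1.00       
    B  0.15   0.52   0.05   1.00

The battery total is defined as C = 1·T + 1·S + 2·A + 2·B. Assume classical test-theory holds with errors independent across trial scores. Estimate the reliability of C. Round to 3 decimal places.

Var(C) = 1 + 1 + 2² + 2² + 2·[0.10 + 2·0.52 + 2·0.15 + 2·0.14 + 2·0.52 + 4·0.05] = 10 + 5.92 = 15.92.
Because errors are independent across components, Cov(Tᵢ,Tⱼ) = Cov(Xᵢ,Xⱼ); the off-diagonal part of the true-score variance is the same as above.
True-score variance = [0.64 + 0.64 + 2²·0.68 + 2²·0.91] + 5.92 = 7.64 + 5.92 = 13.56.
Reliability = 13.56 / 15.92 = 0.852.

0.852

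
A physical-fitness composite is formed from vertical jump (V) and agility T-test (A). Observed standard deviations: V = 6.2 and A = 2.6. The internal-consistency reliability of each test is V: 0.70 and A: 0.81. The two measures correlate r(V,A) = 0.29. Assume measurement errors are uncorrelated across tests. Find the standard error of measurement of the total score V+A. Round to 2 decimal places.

Var(total) = 45.2 + 9.3496 = 54.5496.
True-score variance = 32.3836 + 9.3496 = 41.7332, so reliability = 0.7651.
Error variance = 54.5496 − 41.7332 = 12.8164; SEM = √12.8164 = 3.58.

3.58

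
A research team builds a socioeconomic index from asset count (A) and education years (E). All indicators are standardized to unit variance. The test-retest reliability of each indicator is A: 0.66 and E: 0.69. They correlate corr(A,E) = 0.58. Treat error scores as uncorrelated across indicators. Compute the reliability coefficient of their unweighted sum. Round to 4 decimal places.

Var(A+E) = 2 + 2·[0.58] = 2 + 1.16 = 3.16.
With uncorrelated errors the cross-covariances are all true-score covariance, so they carry over unchanged; only the diagonal terms shrink to ρᵢσᵢ².
True-score variance = [0.66 + 0.69] + 1.16 = 1.35 + 1.16 = 2.51.
Reliability = 2.51 / 3.16 = 0.7943.

0.7943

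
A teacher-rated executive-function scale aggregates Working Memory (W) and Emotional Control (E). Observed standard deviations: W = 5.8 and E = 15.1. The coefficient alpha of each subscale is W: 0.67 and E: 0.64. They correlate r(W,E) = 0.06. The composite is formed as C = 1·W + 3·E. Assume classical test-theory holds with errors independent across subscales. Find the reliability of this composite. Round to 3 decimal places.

0.646

Var(C) = 5.8² + 3²·15.1² + 2·[3·5.8·15.1·0.06] = 2085.73 + 31.5288 = 2117.26.
Under uncorrelated errors the observed covariances equal the true-score covariances, so only the own-variance terms attenuate.
True-score variance = [5.8²·0.67 + 3²·15.1²·0.64] + 31.5288 = 1335.88 + 31.5288 = 1367.41.
Reliability = 1367.41 / 2117.26 = 0.646.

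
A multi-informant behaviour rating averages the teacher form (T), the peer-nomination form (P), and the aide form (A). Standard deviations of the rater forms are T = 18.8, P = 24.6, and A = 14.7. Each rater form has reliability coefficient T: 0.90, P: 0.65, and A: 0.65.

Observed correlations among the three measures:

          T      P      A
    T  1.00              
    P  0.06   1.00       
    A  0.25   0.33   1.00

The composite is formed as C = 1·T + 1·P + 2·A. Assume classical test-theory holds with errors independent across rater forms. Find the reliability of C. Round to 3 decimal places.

Var(C) = 18.8² + 24.6² + 2²·14.7² + 2·[18.8·24.6·0.06 + 2·18.8·14.7·0.25 + 2·24.6·14.7·0.33] = 1822.96 + 809.196 = 2632.16.
Because errors are independent across components, Cov(Tᵢ,Tⱼ) = Cov(Xᵢ,Xⱼ); the off-diagonal part of the true-score variance is the same as above.
True-score variance = [18.8²·0.90 + 24.6²·0.65 + 2²·14.7²·0.65] + 809.196 = 1273.28 + 809.196 = 2082.48.
Reliability = 2082.48 / 2632.16 = 0.791.

0.791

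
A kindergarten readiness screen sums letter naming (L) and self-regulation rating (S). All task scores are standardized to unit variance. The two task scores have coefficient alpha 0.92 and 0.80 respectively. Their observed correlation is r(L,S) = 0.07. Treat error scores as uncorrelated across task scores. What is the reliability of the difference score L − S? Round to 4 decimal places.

0.8495

Var(L−S) = 1 + 1 − 2·0.07 = 2 − 0.14 = 1.86.
Because errors are independent across components, Cov(Tᵢ,Tⱼ) = Cov(Xᵢ,Xⱼ); the off-diagonal part of the true-score variance is the same as above.
True-score variance = [0.92 + 0.80] − 0.14 = 1.72 − 0.14 = 1.58.
Reliability = 1.58 / 1.86 = 0.8495.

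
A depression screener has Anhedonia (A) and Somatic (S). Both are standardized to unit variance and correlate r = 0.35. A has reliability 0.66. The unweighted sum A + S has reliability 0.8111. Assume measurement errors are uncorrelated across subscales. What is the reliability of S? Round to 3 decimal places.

0.830

Var(A+S) = 2 + 2·0.35 = 2.700.
True-score variance = ρ_A + ρ_S + 2·0.35, so 0.8111 = (0.66 + ρ_S + 0.70) / 2.700.
ρ_S = 0.8111·2.700 − 0.66 − 0.70 = 0.830.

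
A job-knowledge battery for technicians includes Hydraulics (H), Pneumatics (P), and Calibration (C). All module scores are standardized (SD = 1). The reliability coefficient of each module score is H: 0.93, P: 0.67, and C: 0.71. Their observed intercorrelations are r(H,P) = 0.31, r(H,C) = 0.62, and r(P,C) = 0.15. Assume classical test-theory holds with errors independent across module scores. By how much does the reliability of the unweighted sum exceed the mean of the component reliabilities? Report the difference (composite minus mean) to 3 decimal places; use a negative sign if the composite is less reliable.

0.096

Var(sum) = 3 + 2.16 = 5.16; true-score variance = 2.31 + 2.16 = 4.47; composite reliability = 0.8663.
Mean component reliability = 0.7700.
Difference = 0.8663 − 0.7700 = 0.096.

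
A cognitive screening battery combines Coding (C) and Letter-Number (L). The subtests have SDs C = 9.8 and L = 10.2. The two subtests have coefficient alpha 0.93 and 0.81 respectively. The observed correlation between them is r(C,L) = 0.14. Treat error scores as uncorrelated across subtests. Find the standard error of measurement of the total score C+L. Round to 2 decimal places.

Var(total) = 200.08 + 27.9888 = 228.069.
True-score variance = 173.59 + 27.9888 = 201.578, so reliability = 0.8838.
Error variance = 228.069 − 201.578 = 26.4904; SEM = √26.4904 = 5.15.

5.15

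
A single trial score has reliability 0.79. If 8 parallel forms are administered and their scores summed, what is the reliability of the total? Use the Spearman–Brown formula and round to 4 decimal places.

0.9678

ρ_k = kρ / (1 + (k−1)ρ) = 8·0.79 / (1 + 7·0.79) = 6.320 / 6.530 = 0.9678.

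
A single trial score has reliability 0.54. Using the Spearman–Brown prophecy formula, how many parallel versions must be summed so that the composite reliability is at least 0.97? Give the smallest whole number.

28

k ≥ ρ*(1−ρ₁)/(ρ₁(1−ρ*)) = 0.97·0.46 / (0.54·0.03) = 27.543.
Smallest integer k = 28.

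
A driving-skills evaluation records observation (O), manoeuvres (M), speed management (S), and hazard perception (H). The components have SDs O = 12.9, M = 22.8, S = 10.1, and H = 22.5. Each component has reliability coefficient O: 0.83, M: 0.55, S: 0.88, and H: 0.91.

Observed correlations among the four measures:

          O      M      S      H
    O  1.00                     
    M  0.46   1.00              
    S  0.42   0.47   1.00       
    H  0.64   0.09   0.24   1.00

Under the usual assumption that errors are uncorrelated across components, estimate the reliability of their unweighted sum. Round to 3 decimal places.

0.870

Var(O+M+S+H) = 12.9² + 22.8² + 10.1² + 22.5² + 2·[12.9·22.8·0.46 + 12.9·10.1·0.42 + 12.9·22.5·0.64 + 22.8·10.1·0.47 + 22.8·22.5·0.09 + 10.1·22.5·0.24] = 1294.51 + 1169.44 = 2463.95.
Because errors are independent across components, Cov(Tᵢ,Tⱼ) = Cov(Xᵢ,Xⱼ); the off-diagonal part of the true-score variance is the same as above.
True-score variance = [12.9²·0.83 + 22.8²·0.55 + 10.1²·0.88 + 22.5²·0.91] + 1169.44 = 974.489 + 1169.44 = 2143.93.
Reliability = 2143.93 / 2463.95 = 0.870.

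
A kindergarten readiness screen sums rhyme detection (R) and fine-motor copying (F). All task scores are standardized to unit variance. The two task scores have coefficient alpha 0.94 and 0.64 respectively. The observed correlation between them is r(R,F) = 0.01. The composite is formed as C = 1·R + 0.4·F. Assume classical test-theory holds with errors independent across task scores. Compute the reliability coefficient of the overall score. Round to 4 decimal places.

Var(C) = 1 + 0.4² + 2·[0.4·0.01] = 1.16 + 0.008 = 1.168.
Under uncorrelated errors the observed covariances equal the true-score covariances, so only the own-variance terms attenuate.
True-score variance = [0.94 + 0.4²·0.64] + 0.008 = 1.0424 + 0.008 = 1.0504.
Reliability = 1.0504 / 1.168 = 0.8993.

0.8993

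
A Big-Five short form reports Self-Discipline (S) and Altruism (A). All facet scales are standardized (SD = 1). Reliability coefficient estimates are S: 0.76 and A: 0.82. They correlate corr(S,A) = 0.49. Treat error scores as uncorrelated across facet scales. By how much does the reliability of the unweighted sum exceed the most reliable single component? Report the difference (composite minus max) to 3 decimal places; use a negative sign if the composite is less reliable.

Var(sum) = 2 + 0.98 = 2.98; true-score variance = 1.58 + 0.98 = 2.56; composite reliability = 0.8591.
Max component reliability = 0.8200.
Difference = 0.8591 − 0.8200 = 0.039.

0.039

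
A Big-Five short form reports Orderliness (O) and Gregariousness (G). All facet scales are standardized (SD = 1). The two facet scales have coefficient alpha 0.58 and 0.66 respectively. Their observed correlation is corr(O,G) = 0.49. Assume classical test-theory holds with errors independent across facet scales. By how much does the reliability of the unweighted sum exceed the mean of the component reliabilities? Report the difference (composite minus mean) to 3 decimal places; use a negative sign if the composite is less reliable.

0.125

Var(sum) = 2 + 0.98 = 2.98; true-score variance = 1.24 + 0.98 = 2.22; composite reliability = 0.7450.
Mean component reliability = 0.6200.
Difference = 0.7450 − 0.6200 = 0.125.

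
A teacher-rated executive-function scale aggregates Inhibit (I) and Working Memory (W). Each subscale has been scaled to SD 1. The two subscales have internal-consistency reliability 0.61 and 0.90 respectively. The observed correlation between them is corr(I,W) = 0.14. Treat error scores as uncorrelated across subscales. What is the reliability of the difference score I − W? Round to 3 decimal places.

Var(I−W) = 1 + 1 − 2·0.14 = 2 − 0.28 = 1.72.
Under uncorrelated errors the observed covariances equal the true-score covariances, so only the own-variance terms attenuate.
True-score variance = [0.61 + 0.90] − 0.28 = 1.51 − 0.28 = 1.23.
Reliability = 1.23 / 1.72 = 0.715.

0.715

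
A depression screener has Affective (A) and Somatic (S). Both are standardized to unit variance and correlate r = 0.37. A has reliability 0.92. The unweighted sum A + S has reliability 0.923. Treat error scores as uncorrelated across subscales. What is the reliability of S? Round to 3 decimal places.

Var(A+S) = 2 + 2·0.37 = 2.740.
True-score variance = ρ_A + ρ_S + 2·0.37, so 0.923 = (0.92 + ρ_S + 0.74) / 2.740.
ρ_S = 0.923·2.740 − 0.92 − 0.74 = 0.869.

0.869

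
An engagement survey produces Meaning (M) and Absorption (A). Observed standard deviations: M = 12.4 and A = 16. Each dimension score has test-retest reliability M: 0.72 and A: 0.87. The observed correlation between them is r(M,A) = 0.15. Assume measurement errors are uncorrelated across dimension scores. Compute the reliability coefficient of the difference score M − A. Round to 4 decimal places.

Var(M−A) = 12.4² + 16² − 2·12.4·16·0.15 = 409.76 − 59.52 = 350.24.
Under uncorrelated errors the observed covariances equal the true-score covariances, so only the own-variance terms attenuate.
True-score variance = [12.4²·0.72 + 16²·0.87] − 59.52 = 333.427 − 59.52 = 273.907.
Reliability = 273.907 / 350.24 = 0.7821.

0.7821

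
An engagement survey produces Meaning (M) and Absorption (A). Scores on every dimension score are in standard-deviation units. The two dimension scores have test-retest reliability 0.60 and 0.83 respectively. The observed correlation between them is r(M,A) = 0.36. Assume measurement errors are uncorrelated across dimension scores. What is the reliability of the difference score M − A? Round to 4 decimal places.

0.5547

Var(M−A) = 1 + 1 − 2·0.36 = 2 − 0.72 = 1.28.
Because errors are independent across components, Cov(Tᵢ,Tⱼ) = Cov(Xᵢ,Xⱼ); the off-diagonal part of the true-score variance is the same as above.
True-score variance = [0.60 + 0.83] − 0.72 = 1.43 − 0.72 = 0.71.
Reliability = 0.71 / 1.28 = 0.5547.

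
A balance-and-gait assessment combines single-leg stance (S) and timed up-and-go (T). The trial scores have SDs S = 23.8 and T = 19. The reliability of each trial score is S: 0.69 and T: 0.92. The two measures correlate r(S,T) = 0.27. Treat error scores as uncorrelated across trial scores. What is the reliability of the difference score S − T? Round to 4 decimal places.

Var(S−T) = 23.8² + 19² − 2·23.8·19·0.27 = 927.44 − 244.188 = 683.252.
Because errors are independent across components, Cov(Tᵢ,Tⱼ) = Cov(Xᵢ,Xⱼ); the off-diagonal part of the true-score variance is the same as above.
True-score variance = [23.8²·0.69 + 19²·0.92] − 244.188 = 722.964 − 244.188 = 478.776.
Reliability = 478.776 / 683.252 = 0.7007.

0.7007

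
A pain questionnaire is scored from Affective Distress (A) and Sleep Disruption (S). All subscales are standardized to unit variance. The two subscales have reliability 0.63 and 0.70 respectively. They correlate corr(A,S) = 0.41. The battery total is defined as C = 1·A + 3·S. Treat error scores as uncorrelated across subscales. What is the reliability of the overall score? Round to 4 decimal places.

Var(C) = 1 + 3² + 2·[3·0.41] = 10 + 2.46 = 12.46.
Under uncorrelated errors the observed covariances equal the true-score covariances, so only the own-variance terms attenuate.
True-score variance = [0.63 + 3²·0.70] + 2.46 = 6.93 + 2.46 = 9.39.
Reliability = 9.39 / 12.46 = 0.7536.

0.7536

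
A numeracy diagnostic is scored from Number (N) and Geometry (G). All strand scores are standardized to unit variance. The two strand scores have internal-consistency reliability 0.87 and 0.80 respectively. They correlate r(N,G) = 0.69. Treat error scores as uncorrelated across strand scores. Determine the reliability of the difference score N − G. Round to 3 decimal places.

0.468

Var(N−G) = 1 + 1 − 2·0.69 = 2 − 1.38 = 0.62.
With uncorrelated errors the cross-covariances are all true-score covariance, so they carry over unchanged; only the diagonal terms shrink to ρᵢσᵢ².
True-score variance = [0.87 + 0.80] − 1.38 = 1.67 − 1.38 = 0.29.
Reliability = 0.29 / 0.62 = 0.468.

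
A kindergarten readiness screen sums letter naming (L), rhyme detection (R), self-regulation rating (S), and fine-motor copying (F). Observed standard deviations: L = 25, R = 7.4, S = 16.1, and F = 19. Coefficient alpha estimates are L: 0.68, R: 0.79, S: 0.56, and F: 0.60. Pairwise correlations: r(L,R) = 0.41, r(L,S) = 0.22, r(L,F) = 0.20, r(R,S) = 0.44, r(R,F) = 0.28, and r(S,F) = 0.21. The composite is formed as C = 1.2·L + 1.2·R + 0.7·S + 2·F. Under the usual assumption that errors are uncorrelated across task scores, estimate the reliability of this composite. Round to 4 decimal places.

Var(C) = 1.2²·25² + 1.2²·7.4² + 0.7²·16.1² + 2²·19² + 2·[1.44·25·7.4·0.41 + 0.84·25·16.1·0.22 + 2.4·25·19·0.20 + 0.84·7.4·16.1·0.44 + 2.4·7.4·19·0.28 + 1.4·16.1·19·0.21] = 2549.87 + 1280.12 = 3829.98.
Under uncorrelated errors the observed covariances equal the true-score covariances, so only the own-variance terms attenuate.
True-score variance = [1.2²·25²·0.68 + 1.2²·7.4²·0.79 + 0.7²·16.1²·0.56 + 2²·19²·0.60] + 1280.12 = 1611.82 + 1280.12 = 2891.94.
Reliability = 2891.94 / 3829.98 = 0.7551.

0.7551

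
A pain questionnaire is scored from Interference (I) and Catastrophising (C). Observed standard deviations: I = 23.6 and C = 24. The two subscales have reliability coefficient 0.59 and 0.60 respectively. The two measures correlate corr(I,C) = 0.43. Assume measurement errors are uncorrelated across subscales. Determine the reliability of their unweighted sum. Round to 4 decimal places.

Var(I+C) = 23.6² + 24² + 2·[23.6·24·0.43] = 1132.96 + 487.104 = 1620.06.
Because errors are independent across components, Cov(Tᵢ,Tⱼ) = Cov(Xᵢ,Xⱼ); the off-diagonal part of the true-score variance is the same as above.
True-score variance = [23.6²·0.59 + 24²·0.60] + 487.104 = 674.206 + 487.104 = 1161.31.
Reliability = 1161.31 / 1620.06 = 0.7168.

0.7168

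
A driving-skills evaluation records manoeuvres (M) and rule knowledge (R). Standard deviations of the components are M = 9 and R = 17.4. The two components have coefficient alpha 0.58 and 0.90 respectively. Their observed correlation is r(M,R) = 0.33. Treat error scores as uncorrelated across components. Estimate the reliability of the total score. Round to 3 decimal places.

0.868

Var(M+R) = 9² + 17.4² + 2·[9·17.4·0.33] = 383.76 + 103.356 = 487.116.
Under uncorrelated errors the observed covariances equal the true-score covariances, so only the own-variance terms attenuate.
True-score variance = [9²·0.58 + 17.4²·0.90] + 103.356 = 319.464 + 103.356 = 422.82.
Reliability = 422.82 / 487.116 = 0.868.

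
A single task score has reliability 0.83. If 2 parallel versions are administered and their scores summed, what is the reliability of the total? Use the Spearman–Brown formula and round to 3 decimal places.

0.907

ρ_k = kρ / (1 + (k−1)ρ) = 2·0.83 / (1 + 1·0.83) = 1.660 / 1.830 = 0.907.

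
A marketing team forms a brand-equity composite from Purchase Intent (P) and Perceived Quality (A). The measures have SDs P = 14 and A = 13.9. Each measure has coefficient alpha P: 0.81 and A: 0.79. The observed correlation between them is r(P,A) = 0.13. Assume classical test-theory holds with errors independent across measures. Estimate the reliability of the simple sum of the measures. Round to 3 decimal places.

Var(P+A) = 14² + 13.9² + 2·[14·13.9·0.13] = 389.21 + 50.596 = 439.806.
Under uncorrelated errors the observed covariances equal the true-score covariances, so only the own-variance terms attenuate.
True-score variance = [14²·0.81 + 13.9²·0.79] + 50.596 = 311.396 + 50.596 = 361.992.
Reliability = 361.992 / 439.806 = 0.823.

0.823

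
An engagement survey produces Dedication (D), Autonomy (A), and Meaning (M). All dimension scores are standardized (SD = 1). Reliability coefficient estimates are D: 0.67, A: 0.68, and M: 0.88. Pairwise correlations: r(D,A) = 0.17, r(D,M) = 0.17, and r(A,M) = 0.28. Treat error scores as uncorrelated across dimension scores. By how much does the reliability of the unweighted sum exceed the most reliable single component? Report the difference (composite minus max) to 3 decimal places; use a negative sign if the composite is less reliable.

Var(sum) = 3 + 1.24 = 4.24; true-score variance = 2.23 + 1.24 = 3.47; composite reliability = 0.8184.
Max component reliability = 0.8800.
Difference = 0.8184 − 0.8800 = -0.062.

-0.062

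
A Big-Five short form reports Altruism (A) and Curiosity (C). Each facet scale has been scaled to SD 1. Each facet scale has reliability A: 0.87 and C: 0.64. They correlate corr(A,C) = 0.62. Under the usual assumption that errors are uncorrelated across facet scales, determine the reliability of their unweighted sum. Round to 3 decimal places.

0.849

Var(A+C) = 2 + 2·[0.62] = 2 + 1.24 = 3.24.
Under uncorrelated errors the observed covariances equal the true-score covariances, so only the own-variance terms attenuate.
True-score variance = [0.87 + 0.64] + 1.24 = 1.51 + 1.24 = 2.75.
Reliability = 2.75 / 3.24 = 0.849.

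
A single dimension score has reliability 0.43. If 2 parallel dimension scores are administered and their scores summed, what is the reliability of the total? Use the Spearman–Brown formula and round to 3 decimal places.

0.601

ρ_k = kρ / (1 + (k−1)ρ) = 2·0.43 / (1 + 1·0.43) = 0.860 / 1.430 = 0.601.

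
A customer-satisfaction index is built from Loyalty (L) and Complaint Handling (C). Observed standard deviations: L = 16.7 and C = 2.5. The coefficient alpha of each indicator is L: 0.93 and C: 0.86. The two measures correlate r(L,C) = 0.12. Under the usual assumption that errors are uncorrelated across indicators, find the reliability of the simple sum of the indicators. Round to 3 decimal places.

Var(L+C) = 16.7² + 2.5² + 2·[16.7·2.5·0.12] = 285.14 + 10.02 = 295.16.
With uncorrelated errors the cross-covariances are all true-score covariance, so they carry over unchanged; only the diagonal terms shrink to ρᵢσᵢ².
True-score variance = [16.7²·0.93 + 2.5²·0.86] + 10.02 = 264.743 + 10.02 = 274.763.
Reliability = 274.763 / 295.16 = 0.931.

0.931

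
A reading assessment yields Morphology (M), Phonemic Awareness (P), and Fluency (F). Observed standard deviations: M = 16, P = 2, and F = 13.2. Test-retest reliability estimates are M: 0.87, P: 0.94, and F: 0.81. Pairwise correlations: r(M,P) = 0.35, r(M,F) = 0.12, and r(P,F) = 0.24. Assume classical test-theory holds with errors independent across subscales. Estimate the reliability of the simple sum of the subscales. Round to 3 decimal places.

0.872

Var(M+P+F) = 16² + 2² + 13.2² + 2·[16·2·0.35 + 16·13.2·0.12 + 2·13.2·0.24] = 434.24 + 85.76 = 520.
With uncorrelated errors the cross-covariances are all true-score covariance, so they carry over unchanged; only the diagonal terms shrink to ρᵢσᵢ².
True-score variance = [16²·0.87 + 2²·0.94 + 13.2²·0.81] + 85.76 = 367.614 + 85.76 = 453.374.
Reliability = 453.374 / 520 = 0.872.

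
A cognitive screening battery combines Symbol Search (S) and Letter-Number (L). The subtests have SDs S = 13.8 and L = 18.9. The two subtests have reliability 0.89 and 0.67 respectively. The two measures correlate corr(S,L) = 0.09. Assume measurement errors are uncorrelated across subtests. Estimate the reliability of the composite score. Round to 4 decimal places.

0.7665

Var(S+L) = 13.8² + 18.9² + 2·[13.8·18.9·0.09] = 547.65 + 46.9476 = 594.598.
Under uncorrelated errors the observed covariances equal the true-score covariances, so only the own-variance terms attenuate.
True-score variance = [13.8²·0.89 + 18.9²·0.67] + 46.9476 = 408.822 + 46.9476 = 455.77.
Reliability = 455.77 / 594.598 = 0.7665.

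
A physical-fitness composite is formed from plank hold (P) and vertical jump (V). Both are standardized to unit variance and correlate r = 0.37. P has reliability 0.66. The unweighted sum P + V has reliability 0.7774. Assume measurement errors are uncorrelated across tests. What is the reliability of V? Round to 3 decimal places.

0.730

Var(P+V) = 2 + 2·0.37 = 2.740.
True-score variance = ρ_P + ρ_V + 2·0.37, so 0.7774 = (0.66 + ρ_V + 0.74) / 2.740.
ρ_V = 0.7774·2.740 − 0.66 − 0.74 = 0.730.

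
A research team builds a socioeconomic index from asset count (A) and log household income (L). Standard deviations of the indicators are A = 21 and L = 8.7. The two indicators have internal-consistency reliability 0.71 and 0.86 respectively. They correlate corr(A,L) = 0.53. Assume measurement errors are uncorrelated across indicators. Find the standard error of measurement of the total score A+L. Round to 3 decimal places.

Var(total) = 516.69 + 193.662 = 710.352.
True-score variance = 378.203 + 193.662 = 571.865, so reliability = 0.8050.
Error variance = 710.352 − 571.865 = 138.487; SEM = √138.487 = 11.768.

11.768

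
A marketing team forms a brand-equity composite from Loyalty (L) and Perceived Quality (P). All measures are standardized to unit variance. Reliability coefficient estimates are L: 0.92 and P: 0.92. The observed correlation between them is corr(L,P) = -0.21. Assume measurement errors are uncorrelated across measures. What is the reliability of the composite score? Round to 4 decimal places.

Var(L+P) = 2 + 2·[(-0.21)] = 2 − 0.42 = 1.58.
Under uncorrelated errors the observed covariances equal the true-score covariances, so only the own-variance terms attenuate.
True-score variance = [0.92 + 0.92] − 0.42 = 1.84 − 0.42 = 1.42.
Reliability = 1.42 / 1.58 = 0.8987.

0.8987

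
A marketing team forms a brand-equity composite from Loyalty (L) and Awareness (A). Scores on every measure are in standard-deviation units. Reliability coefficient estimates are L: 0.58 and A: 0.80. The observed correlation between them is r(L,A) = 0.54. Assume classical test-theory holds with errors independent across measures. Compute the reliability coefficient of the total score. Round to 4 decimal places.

0.7987

Var(L+A) = 2 + 2·[0.54] = 2 + 1.08 = 3.08.
Because errors are independent across components, Cov(Tᵢ,Tⱼ) = Cov(Xᵢ,Xⱼ); the off-diagonal part of the true-score variance is the same as above.
True-score variance = [0.58 + 0.80] + 1.08 = 1.38 + 1.08 = 2.46.
Reliability = 2.46 / 3.08 = 0.7987.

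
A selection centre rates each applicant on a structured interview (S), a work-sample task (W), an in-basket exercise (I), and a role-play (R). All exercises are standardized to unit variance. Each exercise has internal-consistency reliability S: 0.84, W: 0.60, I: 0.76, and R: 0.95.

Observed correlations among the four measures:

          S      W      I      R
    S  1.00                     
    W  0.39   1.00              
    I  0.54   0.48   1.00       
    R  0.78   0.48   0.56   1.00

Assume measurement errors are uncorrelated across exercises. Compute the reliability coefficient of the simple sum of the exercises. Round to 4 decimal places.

0.9187

Var(S+W+I+R) = 4 + 2·[0.39 + 0.54 + 0.78 + 0.48 + 0.48 + 0.56] = 4 + 6.46 = 10.46.
Because errors are independent across components, Cov(Tᵢ,Tⱼ) = Cov(Xᵢ,Xⱼ); the off-diagonal part of the true-score variance is the same as above.
True-score variance = [0.84 + 0.60 + 0.76 + 0.95] + 6.46 = 3.15 + 6.46 = 9.61.
Reliability = 9.61 / 10.46 = 0.9187.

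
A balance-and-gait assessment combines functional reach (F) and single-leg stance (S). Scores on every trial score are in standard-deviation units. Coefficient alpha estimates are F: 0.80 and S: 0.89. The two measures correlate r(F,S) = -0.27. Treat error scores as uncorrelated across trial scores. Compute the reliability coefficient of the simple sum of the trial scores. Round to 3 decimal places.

0.788

Var(F+S) = 2 + 2·[(-0.27)] = 2 − 0.54 = 1.46.
Because errors are independent across components, Cov(Tᵢ,Tⱼ) = Cov(Xᵢ,Xⱼ); the off-diagonal part of the true-score variance is the same as above.
True-score variance = [0.80 + 0.89] − 0.54 = 1.69 − 0.54 = 1.15.
Reliability = 1.15 / 1.46 = 0.788.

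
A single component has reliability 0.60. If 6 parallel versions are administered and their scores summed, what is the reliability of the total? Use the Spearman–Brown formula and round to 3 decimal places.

ρ_k = kρ / (1 + (k−1)ρ) = 6·0.60 / (1 + 5·0.60) = 3.600 / 4.000 = 0.900.

0.900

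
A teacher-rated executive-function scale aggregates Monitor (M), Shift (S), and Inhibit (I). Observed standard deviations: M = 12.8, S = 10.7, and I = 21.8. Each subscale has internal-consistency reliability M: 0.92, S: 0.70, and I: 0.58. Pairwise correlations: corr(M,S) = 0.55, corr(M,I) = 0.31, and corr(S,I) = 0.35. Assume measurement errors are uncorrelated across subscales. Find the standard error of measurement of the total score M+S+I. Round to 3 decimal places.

15.718

Var(total) = 753.57 + 486.943 = 1240.51.
True-score variance = 506.515 + 486.943 = 993.458, so reliability = 0.8008.
Error variance = 1240.51 − 993.458 = 247.055; SEM = √247.055 = 15.718.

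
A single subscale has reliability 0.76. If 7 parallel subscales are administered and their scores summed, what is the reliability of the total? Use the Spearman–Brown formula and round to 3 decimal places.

ρ_k = kρ / (1 + (k−1)ρ) = 7·0.76 / (1 + 6·0.76) = 5.320 / 5.560 = 0.957.

0.957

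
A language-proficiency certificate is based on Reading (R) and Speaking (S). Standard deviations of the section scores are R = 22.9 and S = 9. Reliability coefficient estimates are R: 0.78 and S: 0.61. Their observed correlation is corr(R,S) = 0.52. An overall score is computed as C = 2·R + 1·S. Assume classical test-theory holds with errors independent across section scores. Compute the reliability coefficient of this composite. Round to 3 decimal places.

Var(C) = 2²·22.9² + 9² + 2·[2·22.9·9·0.52] = 2178.64 + 428.688 = 2607.33.
Under uncorrelated errors the observed covariances equal the true-score covariances, so only the own-variance terms attenuate.
True-score variance = [2²·22.9²·0.78 + 9²·0.61] + 428.688 = 1685.57 + 428.688 = 2114.26.
Reliability = 2114.26 / 2607.33 = 0.811.

0.811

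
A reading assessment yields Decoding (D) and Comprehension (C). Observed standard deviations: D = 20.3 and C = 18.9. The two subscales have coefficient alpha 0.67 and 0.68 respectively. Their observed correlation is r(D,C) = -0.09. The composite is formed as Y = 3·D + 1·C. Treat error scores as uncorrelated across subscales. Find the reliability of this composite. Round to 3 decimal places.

Var(Y) = 3²·20.3² + 18.9² + 2·[3·20.3·18.9·(-0.09)] = 4066.02 − 207.182 = 3858.84.
Under uncorrelated errors the observed covariances equal the true-score covariances, so only the own-variance terms attenuate.
True-score variance = [3²·20.3²·0.67 + 18.9²·0.68] − 207.182 = 2727.81 − 207.182 = 2520.62.
Reliability = 2520.62 / 3858.84 = 0.653.

0.653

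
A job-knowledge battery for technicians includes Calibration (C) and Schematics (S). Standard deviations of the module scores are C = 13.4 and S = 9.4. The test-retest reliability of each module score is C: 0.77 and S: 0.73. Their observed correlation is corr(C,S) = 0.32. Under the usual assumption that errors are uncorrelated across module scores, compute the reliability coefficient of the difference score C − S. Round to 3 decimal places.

Var(C−S) = 13.4² + 9.4² − 2·13.4·9.4·0.32 = 267.92 − 80.6144 = 187.306.
With uncorrelated errors the cross-covariances are all true-score covariance, so they carry over unchanged; only the diagonal terms shrink to ρᵢσᵢ².
True-score variance = [13.4²·0.77 + 9.4²·0.73] − 80.6144 = 202.764 − 80.6144 = 122.15.
Reliability = 122.15 / 187.306 = 0.652.

0.652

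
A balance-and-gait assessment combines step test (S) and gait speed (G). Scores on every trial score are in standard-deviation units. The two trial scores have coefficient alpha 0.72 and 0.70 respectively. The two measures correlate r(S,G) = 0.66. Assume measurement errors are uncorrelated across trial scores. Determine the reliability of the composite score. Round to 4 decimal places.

0.8253

Var(S+G) = 2 + 2·[0.66] = 2 + 1.32 = 3.32.
With uncorrelated errors the cross-covariances are all true-score covariance, so they carry over unchanged; only the diagonal terms shrink to ρᵢσᵢ².
True-score variance = [0.72 + 0.70] + 1.32 = 1.42 + 1.32 = 2.74.
Reliability = 2.74 / 3.32 = 0.8253.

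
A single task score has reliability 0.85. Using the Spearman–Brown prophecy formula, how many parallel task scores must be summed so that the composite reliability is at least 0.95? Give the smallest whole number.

k ≥ ρ*(1−ρ₁)/(ρ₁(1−ρ*)) = 0.95·0.15 / (0.85·0.05) = 3.353.
Smallest integer k = 4.

4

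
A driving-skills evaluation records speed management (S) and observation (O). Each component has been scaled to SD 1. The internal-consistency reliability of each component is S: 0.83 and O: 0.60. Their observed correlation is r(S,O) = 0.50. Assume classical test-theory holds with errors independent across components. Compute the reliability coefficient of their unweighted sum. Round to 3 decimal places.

0.810

Var(S+O) = 2 + 2·[0.50] = 2 + 1 = 3.
Because errors are independent across components, Cov(Tᵢ,Tⱼ) = Cov(Xᵢ,Xⱼ); the off-diagonal part of the true-score variance is the same as above.
True-score variance = [0.83 + 0.60] + 1 = 1.43 + 1 = 2.43.
Reliability = 2.43 / 3 = 0.810.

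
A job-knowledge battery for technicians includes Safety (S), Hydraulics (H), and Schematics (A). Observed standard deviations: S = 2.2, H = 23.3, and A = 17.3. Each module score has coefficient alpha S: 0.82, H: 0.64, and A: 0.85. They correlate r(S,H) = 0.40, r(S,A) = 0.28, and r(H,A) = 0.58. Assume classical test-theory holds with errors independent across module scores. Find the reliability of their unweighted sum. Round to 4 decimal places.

0.8248

Var(S+H+A) = 2.2² + 23.3² + 17.3² + 2·[2.2·23.3·0.40 + 2.2·17.3·0.28 + 23.3·17.3·0.58] = 847.02 + 529.906 = 1376.93.
Under uncorrelated errors the observed covariances equal the true-score covariances, so only the own-variance terms attenuate.
True-score variance = [2.2²·0.82 + 23.3²·0.64 + 17.3²·0.85] + 529.906 = 605.815 + 529.906 = 1135.72.
Reliability = 1135.72 / 1376.93 = 0.8248.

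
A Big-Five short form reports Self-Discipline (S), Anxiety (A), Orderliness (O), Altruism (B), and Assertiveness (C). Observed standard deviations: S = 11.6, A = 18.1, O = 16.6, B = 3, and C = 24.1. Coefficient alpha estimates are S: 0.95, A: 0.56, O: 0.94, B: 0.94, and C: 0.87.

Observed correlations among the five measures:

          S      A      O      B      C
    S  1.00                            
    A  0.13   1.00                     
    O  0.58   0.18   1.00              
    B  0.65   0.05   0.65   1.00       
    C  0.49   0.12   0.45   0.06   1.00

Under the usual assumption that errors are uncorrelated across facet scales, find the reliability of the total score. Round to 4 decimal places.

0.9055

Var(S+A+O+B+C) = 11.6² + 18.1² + 16.6² + 3² + 24.1² + 2·[11.6·18.1·0.13 + 11.6·16.6·0.58 + 11.6·3·0.65 + 11.6·24.1·0.49 + 18.1·16.6·0.18 + 18.1·3·0.05 + 18.1·24.1·0.12 + 16.6·3·0.65 + 16.6·24.1·0.45 + 3·24.1·0.06] = 1327.54 + 1248.92 = 2576.46.
Because errors are independent across components, Cov(Tᵢ,Tⱼ) = Cov(Xᵢ,Xⱼ); the off-diagonal part of the true-score variance is the same as above.
True-score variance = [11.6²·0.95 + 18.1²·0.56 + 16.6²·0.94 + 3²·0.94 + 24.1²·0.87] + 1248.92 = 1084.08 + 1248.92 = 2333.01.
Reliability = 2333.01 / 2576.46 = 0.9055.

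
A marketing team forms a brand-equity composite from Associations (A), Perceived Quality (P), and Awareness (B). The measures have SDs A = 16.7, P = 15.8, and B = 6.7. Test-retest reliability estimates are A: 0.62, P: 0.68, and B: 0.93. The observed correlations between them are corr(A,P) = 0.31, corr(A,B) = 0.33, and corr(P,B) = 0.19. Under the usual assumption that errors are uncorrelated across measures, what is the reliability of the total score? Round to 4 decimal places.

0.7779

Var(A+P+B) = 16.7² + 15.8² + 6.7² + 2·[16.7·15.8·0.31 + 16.7·6.7·0.33 + 15.8·6.7·0.19] = 573.42 + 277.667 = 851.087.
Because errors are independent across components, Cov(Tᵢ,Tⱼ) = Cov(Xᵢ,Xⱼ); the off-diagonal part of the true-score variance is the same as above.
True-score variance = [16.7²·0.62 + 15.8²·0.68 + 6.7²·0.93] + 277.667 = 384.415 + 277.667 = 662.082.
Reliability = 662.082 / 851.087 = 0.7779.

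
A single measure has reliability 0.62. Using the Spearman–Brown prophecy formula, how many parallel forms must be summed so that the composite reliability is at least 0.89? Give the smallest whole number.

5

k ≥ ρ*(1−ρ₁)/(ρ₁(1−ρ*)) = 0.89·0.38 / (0.62·0.11) = 4.959.
Smallest integer k = 5.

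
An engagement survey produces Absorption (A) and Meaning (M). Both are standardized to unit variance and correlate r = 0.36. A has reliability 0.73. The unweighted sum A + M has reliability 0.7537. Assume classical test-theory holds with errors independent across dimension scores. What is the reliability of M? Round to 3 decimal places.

0.600

Var(A+M) = 2 + 2·0.36 = 2.720.
True-score variance = ρ_A + ρ_M + 2·0.36, so 0.7537 = (0.73 + ρ_M + 0.72) / 2.720.
ρ_M = 0.7537·2.720 − 0.73 − 0.72 = 0.600.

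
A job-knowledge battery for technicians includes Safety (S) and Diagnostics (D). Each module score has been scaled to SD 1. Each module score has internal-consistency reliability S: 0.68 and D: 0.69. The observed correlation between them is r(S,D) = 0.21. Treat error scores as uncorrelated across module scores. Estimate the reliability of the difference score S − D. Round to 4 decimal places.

Var(S−D) = 1 + 1 − 2·0.21 = 2 − 0.42 = 1.58.
With uncorrelated errors the cross-covariances are all true-score covariance, so they carry over unchanged; only the diagonal terms shrink to ρᵢσᵢ².
True-score variance = [0.68 + 0.69] − 0.42 = 1.37 − 0.42 = 0.95.
Reliability = 0.95 / 1.58 = 0.6013.

0.6013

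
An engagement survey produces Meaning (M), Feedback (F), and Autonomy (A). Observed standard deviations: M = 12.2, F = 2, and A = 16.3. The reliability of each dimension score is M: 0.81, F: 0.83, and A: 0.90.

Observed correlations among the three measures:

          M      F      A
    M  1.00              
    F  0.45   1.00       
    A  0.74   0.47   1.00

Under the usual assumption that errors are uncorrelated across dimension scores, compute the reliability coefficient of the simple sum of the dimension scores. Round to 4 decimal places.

0.9275

Var(M+F+A) = 12.2² + 2² + 16.3² + 2·[12.2·2·0.45 + 12.2·16.3·0.74 + 2·16.3·0.47] = 418.53 + 346.917 = 765.447.
Under uncorrelated errors the observed covariances equal the true-score covariances, so only the own-variance terms attenuate.
True-score variance = [12.2²·0.81 + 2²·0.83 + 16.3²·0.90] + 346.917 = 363.001 + 346.917 = 709.918.
Reliability = 709.918 / 765.447 = 0.9275.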